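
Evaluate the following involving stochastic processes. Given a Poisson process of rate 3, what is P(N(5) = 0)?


P(N(t)=k) = (lambda*t)^k * exp(-lambda*t) / k!
lambda*t = 15
= 15^0 * exp(-15) / 0!
= 1 * 3.0590e-07 / 1
= 3.0590e-07

3.0590e-07


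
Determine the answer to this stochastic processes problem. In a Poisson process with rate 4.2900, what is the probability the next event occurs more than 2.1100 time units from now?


P(X > t) = exp(-lambda * t)
= exp(-4.2900 * 2.1100)
= exp(-9.0519) = 1.1717e-04

1.1717e-04


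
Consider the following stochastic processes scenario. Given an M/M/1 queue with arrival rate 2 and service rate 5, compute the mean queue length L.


rho = 2/5 = 0.4000
L = rho/(1-rho)
= 0.4000/0.6000
= 0.6667

0.6667


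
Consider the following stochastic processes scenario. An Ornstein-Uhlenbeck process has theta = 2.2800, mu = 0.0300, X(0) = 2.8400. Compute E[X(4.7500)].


E[X(t)] = mu + (X(0) - mu)*exp(-theta*t)
= 0.0300 + (2.8400 - 0.0300)*exp(-2.2800*4.7500)
= 0.0300 + 2.8100 * 1.9797e-05
= 0.0301

0.0301


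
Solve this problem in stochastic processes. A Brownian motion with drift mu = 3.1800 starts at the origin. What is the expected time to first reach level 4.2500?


Expected first passage time = a/mu
= 4.2500/3.1800
= 1.3365

1.3365


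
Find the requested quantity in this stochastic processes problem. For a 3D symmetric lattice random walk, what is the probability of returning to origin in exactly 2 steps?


P(return in 2 steps) = P(reverse first step) = 1/(2d)
= 1/6
= 0.1667

0.1667


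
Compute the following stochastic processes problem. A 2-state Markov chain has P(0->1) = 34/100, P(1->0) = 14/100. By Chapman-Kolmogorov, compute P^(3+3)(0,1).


P^6 = P^3 * P^3
Computing via matrix multiplication of the transition matrix.
Entry (0,1) of P^6 = 0.6943

0.6943


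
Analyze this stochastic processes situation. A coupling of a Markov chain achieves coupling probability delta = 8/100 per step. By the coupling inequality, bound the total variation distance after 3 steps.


TV distance bound <= (1-delta)^n
= (1 - 0.0800)^3
= 0.9200^3
= 0.7787

0.7787


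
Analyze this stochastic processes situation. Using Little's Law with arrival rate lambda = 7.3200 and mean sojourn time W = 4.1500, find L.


Little's Law: L = lambda * W
= 7.3200 * 4.1500
= 30.3780

30.3780


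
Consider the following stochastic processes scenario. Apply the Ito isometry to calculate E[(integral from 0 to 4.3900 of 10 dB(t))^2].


By Ito isometry: E[(int f dB)^2] = int f^2 dt
= 10^2 * 4.3900
= 100 * 4.3900 = 439.0000

439.0000


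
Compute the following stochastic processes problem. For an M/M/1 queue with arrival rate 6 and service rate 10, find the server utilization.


rho = lambda/mu
= 6/10
= 0.6000

0.6000


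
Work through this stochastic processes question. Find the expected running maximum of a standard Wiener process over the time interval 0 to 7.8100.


E(max B(s)) = sqrt(2t/pi)
= sqrt(2*7.8100/pi)
= sqrt(4.9720)
= 2.2298

2.2298


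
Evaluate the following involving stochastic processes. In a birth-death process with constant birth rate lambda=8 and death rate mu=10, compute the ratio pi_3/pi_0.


For birth-death process, pi_n/pi_0 = (lambda/mu)^n
= (8/10)^3
= 0.5120

0.5120


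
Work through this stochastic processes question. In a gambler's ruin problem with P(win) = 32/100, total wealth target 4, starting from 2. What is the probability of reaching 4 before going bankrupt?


Gambler's ruin formula:
r = q/p = 0.6800/0.3200 = 2.1250
P(win) = (1 - r^i)/(1 - r^N)
= (1 - 2.1250^2)/(1 - 2.1250^4)
= 0.1813

0.1813


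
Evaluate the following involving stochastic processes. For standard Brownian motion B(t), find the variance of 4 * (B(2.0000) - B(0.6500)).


Var(alpha*(B(t)-B(s))) = alpha^2 * (t-s)
= 4^2 * (2.0000 - 0.6500)
= 16 * 1.3500
= 21.6000

21.6000


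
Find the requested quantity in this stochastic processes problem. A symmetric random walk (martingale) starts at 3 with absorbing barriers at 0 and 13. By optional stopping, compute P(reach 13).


By optional stopping theorem: E(M at tau) = M(0) = 3
P(hit 13)*13 + P(hit 0)*0 = 3
P(hit 13) = (3 - 0)/(13 - 0) = 3/13 = 0.2308

0.2308


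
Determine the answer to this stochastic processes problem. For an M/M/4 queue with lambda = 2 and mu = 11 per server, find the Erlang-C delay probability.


a = lambda/mu = 0.1818
rho = a/c = 0.0455
Erlang-C formula applied:
C(c,a) = 3.9772e-05

3.9772e-05


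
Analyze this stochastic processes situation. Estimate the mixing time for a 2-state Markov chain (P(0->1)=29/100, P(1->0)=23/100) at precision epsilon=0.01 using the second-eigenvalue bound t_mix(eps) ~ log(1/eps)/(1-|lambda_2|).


lambda_2 = |1 - p01 - p10| = |1 - 0.2900 - 0.2300| = 0.4800
t_mix ~ log(1/eps)/(1 - |lambda_2|)
= log(100)/(1 - 0.4800) = 4.6052/0.5200
= 8.8561

8.8561


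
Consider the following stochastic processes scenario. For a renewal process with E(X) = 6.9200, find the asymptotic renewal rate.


Long-run renewal rate = 1/E(X)
= 1/6.9200
= 0.1445

0.1445


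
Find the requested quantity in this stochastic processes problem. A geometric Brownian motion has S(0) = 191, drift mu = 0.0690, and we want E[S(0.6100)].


E[S(t)] = S(0) * exp(mu * t)
= 191 * exp(0.0690 * 0.6100)
= 191 * 1.0430
= 199.2108

199.2108


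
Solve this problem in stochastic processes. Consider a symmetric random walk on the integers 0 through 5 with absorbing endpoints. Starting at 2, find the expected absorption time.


For symmetric RW on 0,...,N with absorbing barriers, E(i) = i*(N-i)
E(2) = 2 * 3 = 6

6


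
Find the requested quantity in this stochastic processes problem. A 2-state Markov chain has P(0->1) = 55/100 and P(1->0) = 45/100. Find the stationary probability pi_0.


Stationary distribution: pi_0 = p10/(p01+p10), pi_1 = p01/(p01+p10)
p01 = 0.5500, p10 = 0.4500
pi_0 = 0.4500

0.4500


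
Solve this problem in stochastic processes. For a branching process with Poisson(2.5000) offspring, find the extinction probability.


Since mu = 2.5000 > 1, extinction prob q < 1.
Solve s = exp(mu*(s-1)) iteratively.
q = 0.1074

0.1074


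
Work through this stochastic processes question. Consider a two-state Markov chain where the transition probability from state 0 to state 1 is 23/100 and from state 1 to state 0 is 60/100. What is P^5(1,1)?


Computing P^5 by matrix multiplication.
P = [[0.7700, 0.2300], [0.6000, 0.4000]]
After raising P to the power 5:
P^5(1,1) = 0.2772

0.2772


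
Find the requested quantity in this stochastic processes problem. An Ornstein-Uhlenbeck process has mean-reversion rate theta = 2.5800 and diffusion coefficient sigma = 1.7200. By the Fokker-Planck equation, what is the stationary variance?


Stationary variance = sigma^2 / (2*theta)
= 1.7200^2 / (2*2.5800)
= 2.9584 / 5.1600
= 0.5733

0.5733


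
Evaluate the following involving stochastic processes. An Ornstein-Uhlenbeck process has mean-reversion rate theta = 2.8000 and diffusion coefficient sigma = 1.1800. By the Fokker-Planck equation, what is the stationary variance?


Stationary variance = sigma^2 / (2*theta)
= 1.1800^2 / (2*2.8000)
= 1.3924 / 5.6000
= 0.2486

0.2486


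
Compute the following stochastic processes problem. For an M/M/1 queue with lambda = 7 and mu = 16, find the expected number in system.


rho = 7/16 = 0.4375
L = rho/(1-rho)
= 0.4375/0.5625
= 0.7778

0.7778


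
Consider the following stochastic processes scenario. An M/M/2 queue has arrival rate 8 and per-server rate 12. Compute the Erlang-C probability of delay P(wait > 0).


a = lambda/mu = 0.6667
rho = a/c = 0.3333
Erlang-C formula applied:
C(c,a) = 0.1667

0.1667


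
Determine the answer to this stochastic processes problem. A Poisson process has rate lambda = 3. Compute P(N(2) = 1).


P(N(t)=k) = (lambda*t)^k * exp(-lambda*t) / k!
lambda*t = 6
= 6^1 * exp(-6) / 1!
= 6 * 0.0025 / 1
= 0.0149

0.0149


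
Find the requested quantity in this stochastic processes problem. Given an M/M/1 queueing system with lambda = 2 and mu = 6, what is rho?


rho = lambda/mu
= 2/6
= 0.3333

0.3333


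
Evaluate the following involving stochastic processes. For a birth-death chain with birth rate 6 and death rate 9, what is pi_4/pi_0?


For birth-death process, pi_n/pi_0 = (lambda/mu)^n
= (6/9)^4
= 0.1975

0.1975


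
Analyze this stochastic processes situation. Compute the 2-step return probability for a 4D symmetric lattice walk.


P(return in 2 steps) = P(reverse first step) = 1/(2d)
= 1/8
= 0.1250

0.1250


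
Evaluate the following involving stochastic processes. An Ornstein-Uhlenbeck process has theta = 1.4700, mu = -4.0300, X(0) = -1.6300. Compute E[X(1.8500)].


E[X(t)] = mu + (X(0) - mu)*exp(-theta*t)
= -4.0300 + (-1.6300 - -4.0300)*exp(-1.4700*1.8500)
= -4.0300 + 2.4000 * 0.0659
= -3.8718

-3.8718


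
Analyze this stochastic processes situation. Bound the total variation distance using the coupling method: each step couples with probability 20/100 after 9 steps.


TV distance bound <= (1-delta)^n
= (1 - 0.2000)^9
= 0.8000^9
= 0.1342

0.1342


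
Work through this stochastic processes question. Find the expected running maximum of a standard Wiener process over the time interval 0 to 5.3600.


E(max B(s)) = sqrt(2t/pi)
= sqrt(2*5.3600/pi)
= sqrt(3.4123)
= 1.8472

1.8472


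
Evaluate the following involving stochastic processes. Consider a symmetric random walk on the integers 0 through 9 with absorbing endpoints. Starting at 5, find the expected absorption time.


For symmetric RW on 0,...,N with absorbing barriers, E(i) = i*(N-i)
E(5) = 5 * 4 = 20

20


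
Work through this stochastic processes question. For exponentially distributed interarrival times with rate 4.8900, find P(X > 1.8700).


P(X > t) = exp(-lambda * t)
= exp(-4.8900 * 1.8700)
= exp(-9.1443) = 1.0683e-04

1.0683e-04


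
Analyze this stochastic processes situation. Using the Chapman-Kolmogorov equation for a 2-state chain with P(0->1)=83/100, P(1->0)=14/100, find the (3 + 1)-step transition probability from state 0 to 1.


P^4 = P^3 * P^1
Computing via matrix multiplication of the transition matrix.
Entry (0,1) of P^4 = 0.8557

0.8557


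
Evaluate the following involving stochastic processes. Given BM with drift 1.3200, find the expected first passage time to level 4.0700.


Expected first passage time = a/mu
= 4.0700/1.3200
= 3.0833

3.0833


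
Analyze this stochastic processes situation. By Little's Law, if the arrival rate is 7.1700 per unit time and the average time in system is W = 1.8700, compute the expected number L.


Little's Law: L = lambda * W
= 7.1700 * 1.8700
= 13.4079

13.4079


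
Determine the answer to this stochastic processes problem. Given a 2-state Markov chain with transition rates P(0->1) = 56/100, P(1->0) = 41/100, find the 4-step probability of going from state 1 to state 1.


Computing P^4 by matrix multiplication.
P = [[0.4400, 0.5600], [0.4100, 0.5900]]
After raising P to the power 4:
P^4(1,1) = 0.5773

0.5773


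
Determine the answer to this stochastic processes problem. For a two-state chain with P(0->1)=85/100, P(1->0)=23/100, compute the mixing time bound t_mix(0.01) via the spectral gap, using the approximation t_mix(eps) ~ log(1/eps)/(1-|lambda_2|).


lambda_2 = |1 - p01 - p10| = |1 - 0.8500 - 0.2300| = 0.0800
t_mix ~ log(1/eps)/(1 - |lambda_2|)
= log(100)/(1 - 0.0800) = 4.6052/0.9200
= 5.0056

5.0056


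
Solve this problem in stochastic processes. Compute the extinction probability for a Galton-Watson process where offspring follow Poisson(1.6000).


Since mu = 1.6000 > 1, extinction prob q < 1.
Solve s = exp(mu*(s-1)) iteratively.
q = 0.3580

0.3580


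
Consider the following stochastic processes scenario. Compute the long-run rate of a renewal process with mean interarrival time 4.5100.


Long-run renewal rate = 1/E(X)
= 1/4.5100
= 0.2217

0.2217


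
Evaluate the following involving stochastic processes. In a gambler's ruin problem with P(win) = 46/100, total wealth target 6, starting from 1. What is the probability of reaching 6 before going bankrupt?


Gambler's ruin formula:
r = q/p = 0.5400/0.4600 = 1.1739
P(win) = (1 - r^i)/(1 - r^N)
= (1 - 1.1739^1)/(1 - 1.1739^6)
= 0.1075

0.1075


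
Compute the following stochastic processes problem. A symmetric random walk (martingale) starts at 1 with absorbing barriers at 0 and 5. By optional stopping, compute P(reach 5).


By optional stopping theorem: E(M at tau) = M(0) = 1
P(hit 5)*5 + P(hit 0)*0 = 1
P(hit 5) = (1 - 0)/(5 - 0) = 1/5 = 0.2000

0.2000


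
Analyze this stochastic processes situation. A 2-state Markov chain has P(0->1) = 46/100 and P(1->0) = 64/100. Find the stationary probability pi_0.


Stationary distribution: pi_0 = p10/(p01+p10), pi_1 = p01/(p01+p10)
p01 = 0.4600, p10 = 0.6400
pi_0 = 0.5818

0.5818


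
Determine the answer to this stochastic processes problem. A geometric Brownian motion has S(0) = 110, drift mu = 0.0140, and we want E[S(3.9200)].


E[S(t)] = S(0) * exp(mu * t)
= 110 * exp(0.0140 * 3.9200)
= 110 * 1.0564
= 116.2055

116.2055


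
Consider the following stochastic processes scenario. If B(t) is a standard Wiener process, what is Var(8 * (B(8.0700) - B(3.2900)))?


Var(alpha*(B(t)-B(s))) = alpha^2 * (t-s)
= 8^2 * (8.0700 - 3.2900)
= 64 * 4.7800
= 305.9200

305.9200


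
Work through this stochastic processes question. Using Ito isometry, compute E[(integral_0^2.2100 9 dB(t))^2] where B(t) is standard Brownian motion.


By Ito isometry: E[(int f dB)^2] = int f^2 dt
= 9^2 * 2.2100
= 81 * 2.2100 = 179.0100

179.0100


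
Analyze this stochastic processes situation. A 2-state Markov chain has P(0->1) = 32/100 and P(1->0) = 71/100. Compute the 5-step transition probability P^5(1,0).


Computing P^5 by matrix multiplication.
P = [[0.6800, 0.3200], [0.7100, 0.2900]]
After raising P to the power 5:
P^5(1,0) = 0.6893

0.6893


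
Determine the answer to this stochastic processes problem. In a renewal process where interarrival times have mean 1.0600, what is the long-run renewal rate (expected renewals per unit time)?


Long-run renewal rate = 1/E(X)
= 1/1.0600
= 0.9434

0.9434


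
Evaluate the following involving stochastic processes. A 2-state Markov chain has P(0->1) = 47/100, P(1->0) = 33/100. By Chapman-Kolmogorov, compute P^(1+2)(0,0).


P^3 = P^1 * P^2
Computing via matrix multiplication of the transition matrix.
Entry (0,0) of P^3 = 0.4172

0.4172


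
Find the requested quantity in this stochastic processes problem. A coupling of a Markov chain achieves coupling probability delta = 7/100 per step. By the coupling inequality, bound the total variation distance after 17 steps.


TV distance bound <= (1-delta)^n
= (1 - 0.0700)^17
= 0.9300^17
= 0.2912

0.2912


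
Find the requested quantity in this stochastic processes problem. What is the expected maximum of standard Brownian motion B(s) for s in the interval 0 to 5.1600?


E(max B(s)) = sqrt(2t/pi)
= sqrt(2*5.1600/pi)
= sqrt(3.2850)
= 1.8124

1.8124


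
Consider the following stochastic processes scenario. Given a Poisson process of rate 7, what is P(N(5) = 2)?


P(N(t)=k) = (lambda*t)^k * exp(-lambda*t) / k!
lambda*t = 35
= 35^2 * exp(-35) / 2!
= 1225 * 6.3051e-16 / 2
= 3.8619e-13

3.8619e-13


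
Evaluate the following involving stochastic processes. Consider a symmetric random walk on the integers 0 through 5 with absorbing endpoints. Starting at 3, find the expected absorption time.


For symmetric RW on 0,...,N with absorbing barriers, E(i) = i*(N-i)
E(3) = 3 * 2 = 6

6


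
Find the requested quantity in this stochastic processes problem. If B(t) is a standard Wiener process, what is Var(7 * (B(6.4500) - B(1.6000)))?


Var(alpha*(B(t)-B(s))) = alpha^2 * (t-s)
= 7^2 * (6.4500 - 1.6000)
= 49 * 4.8500
= 237.6500

237.6500


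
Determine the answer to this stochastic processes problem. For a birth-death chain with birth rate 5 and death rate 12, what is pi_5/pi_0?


For birth-death process, pi_n/pi_0 = (lambda/mu)^n
= (5/12)^5
= 0.0126

0.0126


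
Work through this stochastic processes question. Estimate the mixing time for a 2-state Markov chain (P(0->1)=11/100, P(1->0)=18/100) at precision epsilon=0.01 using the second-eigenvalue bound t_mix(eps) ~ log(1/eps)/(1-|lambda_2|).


lambda_2 = |1 - p01 - p10| = |1 - 0.1100 - 0.1800| = 0.7100
t_mix ~ log(1/eps)/(1 - |lambda_2|)
= log(100)/(1 - 0.7100) = 4.6052/0.2900
= 15.8799

15.8799


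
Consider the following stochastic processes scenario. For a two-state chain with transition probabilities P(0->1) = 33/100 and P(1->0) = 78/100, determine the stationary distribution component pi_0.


Stationary distribution: pi_0 = p10/(p01+p10), pi_1 = p01/(p01+p10)
p01 = 0.3300, p10 = 0.7800
pi_0 = 0.7027

0.7027


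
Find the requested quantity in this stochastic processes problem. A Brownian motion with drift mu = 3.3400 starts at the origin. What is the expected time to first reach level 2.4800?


Expected first passage time = a/mu
= 2.4800/3.3400
= 0.7425

0.7425


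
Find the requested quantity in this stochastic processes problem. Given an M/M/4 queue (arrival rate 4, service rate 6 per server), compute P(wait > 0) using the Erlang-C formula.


a = lambda/mu = 0.6667
rho = a/c = 0.1667
Erlang-C formula applied:
C(c,a) = 0.0051

0.0051


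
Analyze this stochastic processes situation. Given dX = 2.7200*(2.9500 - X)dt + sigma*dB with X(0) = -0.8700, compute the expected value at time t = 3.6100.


E[X(t)] = mu + (X(0) - mu)*exp(-theta*t)
= 2.9500 + (-0.8700 - 2.9500)*exp(-2.7200*3.6100)
= 2.9500 + -3.8200 * 5.4397e-05
= 2.9498

2.9498


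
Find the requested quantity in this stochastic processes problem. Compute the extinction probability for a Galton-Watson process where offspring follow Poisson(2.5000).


Since mu = 2.5000 > 1, extinction prob q < 1.
Solve s = exp(mu*(s-1)) iteratively.
q = 0.1074

0.1074


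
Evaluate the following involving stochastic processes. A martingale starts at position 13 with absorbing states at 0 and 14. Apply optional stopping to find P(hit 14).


By optional stopping theorem: E(M at tau) = M(0) = 13
P(hit 14)*14 + P(hit 0)*0 = 13
P(hit 14) = (13 - 0)/(14 - 0) = 13/14 = 0.9286

0.9286


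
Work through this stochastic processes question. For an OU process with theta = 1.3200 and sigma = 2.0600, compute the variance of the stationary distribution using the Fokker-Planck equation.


Stationary variance = sigma^2 / (2*theta)
= 2.0600^2 / (2*1.3200)
= 4.2436 / 2.6400
= 1.6074

1.6074


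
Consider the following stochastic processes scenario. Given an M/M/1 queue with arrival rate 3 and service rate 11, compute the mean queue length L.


rho = 3/11 = 0.2727
L = rho/(1-rho)
= 0.2727/0.7273
= 0.3750

0.3750


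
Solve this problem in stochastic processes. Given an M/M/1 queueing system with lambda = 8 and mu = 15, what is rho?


rho = lambda/mu
= 8/15
= 0.5333

0.5333


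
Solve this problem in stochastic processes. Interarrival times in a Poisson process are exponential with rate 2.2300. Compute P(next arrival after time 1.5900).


P(X > t) = exp(-lambda * t)
= exp(-2.2300 * 1.5900)
= exp(-3.5457) = 0.0288

0.0288


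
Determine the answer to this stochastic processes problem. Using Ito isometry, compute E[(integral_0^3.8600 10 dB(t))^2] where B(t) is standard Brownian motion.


By Ito isometry: E[(int f dB)^2] = int f^2 dt
= 10^2 * 3.8600
= 100 * 3.8600 = 386.0000

386.0000


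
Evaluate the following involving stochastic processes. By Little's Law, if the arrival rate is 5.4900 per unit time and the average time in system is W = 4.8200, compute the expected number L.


Little's Law: L = lambda * W
= 5.4900 * 4.8200
= 26.4618

26.4618


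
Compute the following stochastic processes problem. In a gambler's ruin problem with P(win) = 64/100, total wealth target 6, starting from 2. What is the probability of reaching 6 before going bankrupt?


Gambler's ruin formula:
r = q/p = 0.3600/0.6400 = 0.5625
P(win) = (1 - r^i)/(1 - r^N)
= (1 - 0.5625^2)/(1 - 0.5625^6)
= 0.7060

0.7060


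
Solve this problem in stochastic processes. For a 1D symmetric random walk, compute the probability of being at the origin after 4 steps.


P(S(4) = 0) = C(4,2) / 4^2
= 6 / 16
= 0.3750

0.3750


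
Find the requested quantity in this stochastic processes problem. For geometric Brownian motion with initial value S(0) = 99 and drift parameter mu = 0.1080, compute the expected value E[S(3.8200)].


E[S(t)] = S(0) * exp(mu * t)
= 99 * exp(0.1080 * 3.8200)
= 99 * 1.5107
= 149.5573

149.5573


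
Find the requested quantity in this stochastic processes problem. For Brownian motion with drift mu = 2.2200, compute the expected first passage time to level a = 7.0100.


Expected first passage time = a/mu
= 7.0100/2.2200
= 3.1577

3.1577


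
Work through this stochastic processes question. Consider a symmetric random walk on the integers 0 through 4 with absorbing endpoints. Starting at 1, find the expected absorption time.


For symmetric RW on 0,...,N with absorbing barriers, E(i) = i*(N-i)
E(1) = 1 * 3 = 3

3


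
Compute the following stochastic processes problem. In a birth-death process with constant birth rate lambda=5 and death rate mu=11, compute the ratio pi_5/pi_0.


For birth-death process, pi_n/pi_0 = (lambda/mu)^n
= (5/11)^5
= 0.0194

0.0194


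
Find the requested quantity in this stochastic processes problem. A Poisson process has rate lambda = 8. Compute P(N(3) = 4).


P(N(t)=k) = (lambda*t)^k * exp(-lambda*t) / k!
lambda*t = 24
= 24^4 * exp(-24) / 4!
= 331776 * 3.7751e-11 / 24
= 5.2187e-07

5.2187e-07


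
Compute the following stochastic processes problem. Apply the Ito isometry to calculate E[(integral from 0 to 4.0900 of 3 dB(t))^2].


By Ito isometry: E[(int f dB)^2] = int f^2 dt
= 3^2 * 4.0900
= 9 * 4.0900 = 36.8100

36.8100


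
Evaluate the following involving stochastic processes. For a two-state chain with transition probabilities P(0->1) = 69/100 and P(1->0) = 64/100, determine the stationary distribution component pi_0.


Stationary distribution: pi_0 = p10/(p01+p10), pi_1 = p01/(p01+p10)
p01 = 0.6900, p10 = 0.6400
pi_0 = 0.4812

0.4812


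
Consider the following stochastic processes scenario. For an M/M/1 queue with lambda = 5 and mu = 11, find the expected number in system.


rho = 5/11 = 0.4545
L = rho/(1-rho)
= 0.4545/0.5455
= 0.8333

0.8333


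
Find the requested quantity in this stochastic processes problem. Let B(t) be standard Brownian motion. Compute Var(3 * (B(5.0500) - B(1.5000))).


Var(alpha*(B(t)-B(s))) = alpha^2 * (t-s)
= 3^2 * (5.0500 - 1.5000)
= 9 * 3.5500
= 31.9500

31.9500


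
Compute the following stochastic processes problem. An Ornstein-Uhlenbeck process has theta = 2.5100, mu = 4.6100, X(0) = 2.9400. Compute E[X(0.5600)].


E[X(t)] = mu + (X(0) - mu)*exp(-theta*t)
= 4.6100 + (2.9400 - 4.6100)*exp(-2.5100*0.5600)
= 4.6100 + -1.6700 * 0.2452
= 4.2005

4.2005


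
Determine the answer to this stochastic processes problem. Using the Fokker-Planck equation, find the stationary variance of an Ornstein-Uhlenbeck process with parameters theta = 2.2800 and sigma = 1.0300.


Stationary variance = sigma^2 / (2*theta)
= 1.0300^2 / (2*2.2800)
= 1.0609 / 4.5600
= 0.2327

0.2327


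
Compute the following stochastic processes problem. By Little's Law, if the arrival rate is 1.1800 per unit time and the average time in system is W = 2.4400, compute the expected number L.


Little's Law: L = lambda * W
= 1.1800 * 2.4400
= 2.8792

2.8792


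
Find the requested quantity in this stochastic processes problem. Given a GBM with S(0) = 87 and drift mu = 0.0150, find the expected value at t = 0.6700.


E[S(t)] = S(0) * exp(mu * t)
= 87 * exp(0.0150 * 0.6700)
= 87 * 1.0101
= 87.8788

87.8788


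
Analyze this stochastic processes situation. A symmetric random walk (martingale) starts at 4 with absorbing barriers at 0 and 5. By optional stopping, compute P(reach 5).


By optional stopping theorem: E(M at tau) = M(0) = 4
P(hit 5)*5 + P(hit 0)*0 = 4
P(hit 5) = (4 - 0)/(5 - 0) = 4/5 = 0.8000

0.8000


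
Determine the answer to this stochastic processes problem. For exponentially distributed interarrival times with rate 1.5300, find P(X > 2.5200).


P(X > t) = exp(-lambda * t)
= exp(-1.5300 * 2.5200)
= exp(-3.8556) = 0.0212

0.0212


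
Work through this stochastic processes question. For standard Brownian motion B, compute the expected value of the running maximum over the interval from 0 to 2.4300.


E(max B(s)) = sqrt(2t/pi)
= sqrt(2*2.4300/pi)
= sqrt(1.5470)
= 1.2438

1.2438


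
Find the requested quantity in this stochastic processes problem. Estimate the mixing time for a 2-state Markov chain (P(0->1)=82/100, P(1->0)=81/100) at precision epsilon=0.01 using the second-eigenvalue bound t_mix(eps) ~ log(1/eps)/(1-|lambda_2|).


lambda_2 = |1 - p01 - p10| = |1 - 0.8200 - 0.8100| = 0.6300
t_mix ~ log(1/eps)/(1 - |lambda_2|)
= log(100)/(1 - 0.6300) = 4.6052/0.3700
= 12.4464

12.4464


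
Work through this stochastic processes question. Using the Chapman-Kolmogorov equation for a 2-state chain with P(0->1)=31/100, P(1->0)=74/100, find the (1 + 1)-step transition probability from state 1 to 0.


P^2 = P^1 * P^1
Computing via matrix multiplication of the transition matrix.
Entry (1,0) of P^2 = 0.7030

0.7030


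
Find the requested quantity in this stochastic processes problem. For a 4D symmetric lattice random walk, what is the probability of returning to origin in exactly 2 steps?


P(return in 2 steps) = P(reverse first step) = 1/(2d)
= 1/8
= 0.1250

0.1250


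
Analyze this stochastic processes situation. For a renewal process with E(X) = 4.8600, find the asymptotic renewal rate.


Long-run renewal rate = 1/E(X)
= 1/4.8600
= 0.2058

0.2058


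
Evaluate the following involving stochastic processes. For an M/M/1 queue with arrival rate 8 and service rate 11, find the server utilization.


rho = lambda/mu
= 8/11
= 0.7273

0.7273


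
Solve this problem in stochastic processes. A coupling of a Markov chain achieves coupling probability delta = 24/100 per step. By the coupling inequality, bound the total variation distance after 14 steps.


TV distance bound <= (1-delta)^n
= (1 - 0.2400)^14
= 0.7600^14
= 0.0214

0.0214


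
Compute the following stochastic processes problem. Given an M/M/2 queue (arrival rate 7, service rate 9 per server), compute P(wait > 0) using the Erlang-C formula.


a = lambda/mu = 0.7778
rho = a/c = 0.3889
Erlang-C formula applied:
C(c,a) = 0.2178

0.2178


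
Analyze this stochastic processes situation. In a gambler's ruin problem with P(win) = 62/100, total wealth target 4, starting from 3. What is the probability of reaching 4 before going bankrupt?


Gambler's ruin formula:
r = q/p = 0.3800/0.6200 = 0.6129
P(win) = (1 - r^i)/(1 - r^N)
= (1 - 0.6129^3)/(1 - 0.6129^4)
= 0.8962

0.8962


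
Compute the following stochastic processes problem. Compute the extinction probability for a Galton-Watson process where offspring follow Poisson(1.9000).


Since mu = 1.9000 > 1, extinction prob q < 1.
Solve s = exp(mu*(s-1)) iteratively.
q = 0.2328

0.2328


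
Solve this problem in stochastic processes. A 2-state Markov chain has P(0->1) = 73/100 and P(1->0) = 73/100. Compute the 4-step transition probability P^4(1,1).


Computing P^4 by matrix multiplication.
P = [[0.2700, 0.7300], [0.7300, 0.2700]]
After raising P to the power 4:
P^4(1,1) = 0.5224

0.5224


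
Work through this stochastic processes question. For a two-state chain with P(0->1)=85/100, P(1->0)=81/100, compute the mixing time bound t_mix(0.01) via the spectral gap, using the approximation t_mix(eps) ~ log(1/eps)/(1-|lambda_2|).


lambda_2 = |1 - p01 - p10| = |1 - 0.8500 - 0.8100| = 0.6600
t_mix ~ log(1/eps)/(1 - |lambda_2|)
= log(100)/(1 - 0.6600) = 4.6052/0.3400
= 13.5446

13.5446


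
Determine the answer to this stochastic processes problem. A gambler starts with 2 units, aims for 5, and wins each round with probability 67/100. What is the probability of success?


Gambler's ruin formula:
r = q/p = 0.3300/0.6700 = 0.4925
P(win) = (1 - r^i)/(1 - r^N)
= (1 - 0.4925^2)/(1 - 0.4925^5)
= 0.7800

0.7800


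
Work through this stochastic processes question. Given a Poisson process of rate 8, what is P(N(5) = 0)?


P(N(t)=k) = (lambda*t)^k * exp(-lambda*t) / k!
lambda*t = 40
= 40^0 * exp(-40) / 0!
= 1 * 4.2484e-18 / 1
= 4.2484e-18

4.2484e-18


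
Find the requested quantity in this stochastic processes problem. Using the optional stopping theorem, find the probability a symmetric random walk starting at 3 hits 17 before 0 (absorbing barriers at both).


By optional stopping theorem: E(M at tau) = M(0) = 3
P(hit 17)*17 + P(hit 0)*0 = 3
P(hit 17) = (3 - 0)/(17 - 0) = 3/17 = 0.1765

0.1765


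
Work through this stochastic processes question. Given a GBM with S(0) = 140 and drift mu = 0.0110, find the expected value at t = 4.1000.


E[S(t)] = S(0) * exp(mu * t)
= 140 * exp(0.0110 * 4.1000)
= 140 * 1.0461
= 146.4585

146.4585


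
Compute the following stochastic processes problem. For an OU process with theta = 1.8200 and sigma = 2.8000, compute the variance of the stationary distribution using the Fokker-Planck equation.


Stationary variance = sigma^2 / (2*theta)
= 2.8000^2 / (2*1.8200)
= 7.8400 / 3.6400
= 2.1538

2.1538


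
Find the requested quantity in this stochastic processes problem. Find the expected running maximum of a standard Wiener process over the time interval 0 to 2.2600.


E(max B(s)) = sqrt(2t/pi)
= sqrt(2*2.2600/pi)
= sqrt(1.4388)
= 1.1995

1.1995


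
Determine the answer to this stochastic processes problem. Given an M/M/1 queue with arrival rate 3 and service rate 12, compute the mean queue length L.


rho = 3/12 = 0.2500
L = rho/(1-rho)
= 0.2500/0.7500
= 0.3333

0.3333


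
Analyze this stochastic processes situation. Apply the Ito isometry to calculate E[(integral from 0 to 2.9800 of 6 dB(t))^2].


By Ito isometry: E[(int f dB)^2] = int f^2 dt
= 6^2 * 2.9800
= 36 * 2.9800 = 107.2800

107.2800


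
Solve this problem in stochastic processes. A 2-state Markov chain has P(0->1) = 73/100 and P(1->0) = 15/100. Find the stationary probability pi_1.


Stationary distribution: pi_0 = p10/(p01+p10), pi_1 = p01/(p01+p10)
p01 = 0.7300, p10 = 0.1500
pi_1 = 0.8295

0.8295


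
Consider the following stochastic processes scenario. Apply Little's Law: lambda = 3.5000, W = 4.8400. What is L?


Little's Law: L = lambda * W
= 3.5000 * 4.8400
= 16.9400

16.9400


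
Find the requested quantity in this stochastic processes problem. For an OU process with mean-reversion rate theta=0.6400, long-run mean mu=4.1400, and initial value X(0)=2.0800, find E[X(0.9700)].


E[X(t)] = mu + (X(0) - mu)*exp(-theta*t)
= 4.1400 + (2.0800 - 4.1400)*exp(-0.6400*0.9700)
= 4.1400 + -2.0600 * 0.5375
= 3.0327

3.0327


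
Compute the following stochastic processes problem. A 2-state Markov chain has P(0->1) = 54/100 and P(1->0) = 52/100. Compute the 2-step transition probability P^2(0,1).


Computing P^2 by matrix multiplication.
P = [[0.4600, 0.5400], [0.5200, 0.4800]]
After raising P to the power 2:
P^2(0,1) = 0.5076

0.5076


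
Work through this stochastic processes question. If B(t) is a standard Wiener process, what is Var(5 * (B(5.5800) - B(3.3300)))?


Var(alpha*(B(t)-B(s))) = alpha^2 * (t-s)
= 5^2 * (5.5800 - 3.3300)
= 25 * 2.2500
= 56.2500

56.2500


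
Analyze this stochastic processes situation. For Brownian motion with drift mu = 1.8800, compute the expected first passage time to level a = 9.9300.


Expected first passage time = a/mu
= 9.9300/1.8800
= 5.2819

5.2819


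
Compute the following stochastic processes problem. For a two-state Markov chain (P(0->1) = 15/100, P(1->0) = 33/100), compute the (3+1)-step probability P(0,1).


P^4 = P^3 * P^1
Computing via matrix multiplication of the transition matrix.
Entry (0,1) of P^4 = 0.2897

0.2897


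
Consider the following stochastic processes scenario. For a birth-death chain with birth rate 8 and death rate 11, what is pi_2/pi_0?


For birth-death process, pi_n/pi_0 = (lambda/mu)^n
= (8/11)^2
= 0.5289

0.5289


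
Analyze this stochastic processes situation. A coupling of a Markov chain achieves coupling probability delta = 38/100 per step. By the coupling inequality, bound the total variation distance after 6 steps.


TV distance bound <= (1-delta)^n
= (1 - 0.3800)^6
= 0.6200^6
= 0.0568

0.0568


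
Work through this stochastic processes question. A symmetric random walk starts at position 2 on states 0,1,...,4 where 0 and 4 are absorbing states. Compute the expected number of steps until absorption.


For symmetric RW on 0,...,N with absorbing barriers, E(i) = i*(N-i)
E(2) = 2 * 2 = 4

4


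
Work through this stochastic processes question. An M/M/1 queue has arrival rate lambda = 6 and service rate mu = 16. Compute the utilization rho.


rho = lambda/mu
= 6/16
= 0.3750

0.3750


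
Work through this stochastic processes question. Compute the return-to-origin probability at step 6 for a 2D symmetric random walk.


P = C(6,3)^2 / 4^6
= 20^2 / 4096
= 400 / 4096
= 0.0977

0.0977


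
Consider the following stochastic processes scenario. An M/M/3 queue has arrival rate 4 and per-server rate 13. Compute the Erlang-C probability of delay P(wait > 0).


a = lambda/mu = 0.3077
rho = a/c = 0.1026
Erlang-C formula applied:
C(c,a) = 0.0040

0.0040


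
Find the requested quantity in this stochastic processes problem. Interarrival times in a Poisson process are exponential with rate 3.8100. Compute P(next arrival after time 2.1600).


P(X > t) = exp(-lambda * t)
= exp(-3.8100 * 2.1600)
= exp(-8.2296) = 2.6664e-04

2.6664e-04


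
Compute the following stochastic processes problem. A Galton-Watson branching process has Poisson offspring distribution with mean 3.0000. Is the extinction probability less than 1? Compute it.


Since mu = 3.0000 > 1, extinction prob q < 1.
Solve s = exp(mu*(s-1)) iteratively.
q = 0.0595

0.0595


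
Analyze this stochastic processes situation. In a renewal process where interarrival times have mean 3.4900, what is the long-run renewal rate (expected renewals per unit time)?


Long-run renewal rate = 1/E(X)
= 1/3.4900
= 0.2865

0.2865


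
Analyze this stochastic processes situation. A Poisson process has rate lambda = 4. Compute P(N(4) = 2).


P(N(t)=k) = (lambda*t)^k * exp(-lambda*t) / k!
lambda*t = 16
= 16^2 * exp(-16) / 2!
= 256 * 1.1254e-07 / 2
= 1.4405e-05

1.4405e-05


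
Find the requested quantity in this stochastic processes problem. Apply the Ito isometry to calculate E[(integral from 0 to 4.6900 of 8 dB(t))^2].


By Ito isometry: E[(int f dB)^2] = int f^2 dt
= 8^2 * 4.6900
= 64 * 4.6900 = 300.1600

300.1600


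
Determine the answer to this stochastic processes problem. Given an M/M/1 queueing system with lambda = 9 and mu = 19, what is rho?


rho = lambda/mu
= 9/19
= 0.4737

0.4737


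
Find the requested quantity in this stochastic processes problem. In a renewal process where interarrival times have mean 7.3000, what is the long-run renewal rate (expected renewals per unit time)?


Long-run renewal rate = 1/E(X)
= 1/7.3000
= 0.1370

0.1370


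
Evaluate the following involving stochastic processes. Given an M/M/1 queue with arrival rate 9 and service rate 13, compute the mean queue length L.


rho = 9/13 = 0.6923
L = rho/(1-rho)
= 0.6923/0.3077
= 2.2500

2.2500


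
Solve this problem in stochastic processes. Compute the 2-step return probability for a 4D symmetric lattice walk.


P(return in 2 steps) = P(reverse first step) = 1/(2d)
= 1/8
= 0.1250

0.1250


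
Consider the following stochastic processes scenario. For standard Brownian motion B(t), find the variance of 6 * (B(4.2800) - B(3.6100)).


Var(alpha*(B(t)-B(s))) = alpha^2 * (t-s)
= 6^2 * (4.2800 - 3.6100)
= 36 * 0.6700
= 24.1200

24.1200


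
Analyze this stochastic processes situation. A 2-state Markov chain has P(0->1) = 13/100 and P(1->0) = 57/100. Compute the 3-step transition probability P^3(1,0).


Computing P^3 by matrix multiplication.
P = [[0.8700, 0.1300], [0.5700, 0.4300]]
After raising P to the power 3:
P^3(1,0) = 0.7923

0.7923


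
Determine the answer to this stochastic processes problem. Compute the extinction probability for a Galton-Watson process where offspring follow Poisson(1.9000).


Since mu = 1.9000 > 1, extinction prob q < 1.
Solve s = exp(mu*(s-1)) iteratively.
q = 0.2328

0.2328


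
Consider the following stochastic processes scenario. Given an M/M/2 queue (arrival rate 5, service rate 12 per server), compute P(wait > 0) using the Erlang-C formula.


a = lambda/mu = 0.4167
rho = a/c = 0.2083
Erlang-C formula applied:
C(c,a) = 0.0718

0.0718


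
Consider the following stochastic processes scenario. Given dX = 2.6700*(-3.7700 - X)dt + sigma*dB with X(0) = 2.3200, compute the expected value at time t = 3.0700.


E[X(t)] = mu + (X(0) - mu)*exp(-theta*t)
= -3.7700 + (2.3200 - -3.7700)*exp(-2.6700*3.0700)
= -3.7700 + 6.0900 * 2.7551e-04
= -3.7683

-3.7683


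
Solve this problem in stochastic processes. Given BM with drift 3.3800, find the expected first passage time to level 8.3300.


Expected first passage time = a/mu
= 8.3300/3.3800
= 2.4645

2.4645


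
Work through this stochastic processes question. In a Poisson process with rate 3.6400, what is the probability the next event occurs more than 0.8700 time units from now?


P(X > t) = exp(-lambda * t)
= exp(-3.6400 * 0.8700)
= exp(-3.1668) = 0.0421

0.0421


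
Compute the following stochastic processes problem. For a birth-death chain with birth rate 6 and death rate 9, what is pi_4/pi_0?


For birth-death process, pi_n/pi_0 = (lambda/mu)^n
= (6/9)^4
= 0.1975

0.1975


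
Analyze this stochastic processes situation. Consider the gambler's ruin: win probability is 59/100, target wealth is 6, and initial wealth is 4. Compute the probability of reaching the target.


Gambler's ruin formula:
r = q/p = 0.4100/0.5900 = 0.6949
P(win) = (1 - r^i)/(1 - r^N)
= (1 - 0.6949^4)/(1 - 0.6949^6)
= 0.8641

0.8641


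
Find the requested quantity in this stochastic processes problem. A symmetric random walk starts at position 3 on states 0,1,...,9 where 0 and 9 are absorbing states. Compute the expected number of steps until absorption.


For symmetric RW on 0,...,N with absorbing barriers, E(i) = i*(N-i)
E(3) = 3 * 6 = 18

18


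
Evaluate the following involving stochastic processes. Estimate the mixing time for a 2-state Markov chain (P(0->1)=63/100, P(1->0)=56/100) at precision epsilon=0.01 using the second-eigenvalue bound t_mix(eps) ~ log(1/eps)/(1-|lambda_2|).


lambda_2 = |1 - p01 - p10| = |1 - 0.6300 - 0.5600| = 0.1900
t_mix ~ log(1/eps)/(1 - |lambda_2|)
= log(100)/(1 - 0.1900) = 4.6052/0.8100
= 5.6854

5.6854


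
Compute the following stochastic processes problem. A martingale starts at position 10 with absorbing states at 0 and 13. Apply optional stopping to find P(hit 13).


By optional stopping theorem: E(M at tau) = M(0) = 10
P(hit 13)*13 + P(hit 0)*0 = 10
P(hit 13) = (10 - 0)/(13 - 0) = 10/13 = 0.7692

0.7692


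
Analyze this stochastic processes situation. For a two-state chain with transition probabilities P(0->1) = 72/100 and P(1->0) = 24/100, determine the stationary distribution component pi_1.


Stationary distribution: pi_0 = p10/(p01+p10), pi_1 = p01/(p01+p10)
p01 = 0.7200, p10 = 0.2400
pi_1 = 0.7500

0.7500


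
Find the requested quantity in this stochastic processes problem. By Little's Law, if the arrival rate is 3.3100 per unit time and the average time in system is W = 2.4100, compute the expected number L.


Little's Law: L = lambda * W
= 3.3100 * 2.4100
= 7.9771

7.9771
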